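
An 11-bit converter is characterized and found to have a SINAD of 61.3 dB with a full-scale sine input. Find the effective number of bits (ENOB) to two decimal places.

ENOB = (SINAD − 1.76) / 6.02 = (61.3 − 1.76)/6.02 = 9.890.

9.89 bits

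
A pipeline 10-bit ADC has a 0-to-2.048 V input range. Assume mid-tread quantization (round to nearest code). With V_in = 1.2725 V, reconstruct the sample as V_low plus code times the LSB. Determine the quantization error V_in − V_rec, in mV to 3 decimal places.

One LSB is 2.048 V / 1024 = 2.000 mV.
Scaled input = 636.2500 LSBs, so code = 636.
V_rec = 0 + 636·0.002 = 1.272 V.
V_in − V_rec = 0.0005 V = 0.500 mV.

0.500 mV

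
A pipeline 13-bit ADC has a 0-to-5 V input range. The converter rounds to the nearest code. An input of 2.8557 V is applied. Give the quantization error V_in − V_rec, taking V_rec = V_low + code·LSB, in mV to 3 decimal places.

Step size: 5 V ÷ 2^13 = 0.610 mV.
Scaled input = 4678.7789 LSBs, so code = 4679.
Reconstructed: 2.855835 V.
V_in − V_rec = -0.000134961 V = -0.135 mV.

-0.135 mV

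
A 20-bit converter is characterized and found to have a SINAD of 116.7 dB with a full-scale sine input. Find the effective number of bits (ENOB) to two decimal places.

ENOB = (SINAD − 1.76) / 6.02 = (116.7 − 1.76)/6.02 = 19.093.

19.09 bits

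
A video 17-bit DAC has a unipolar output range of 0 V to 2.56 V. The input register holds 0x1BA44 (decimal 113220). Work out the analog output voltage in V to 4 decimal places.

2.2113 V

LSB = 2.56 V / 2^17 = 19.53 µV.
Code 0x1BA44 = 113220 decimal.
V_out = 0 + 113220 × 1.95313e-05 V = 2.21133 V.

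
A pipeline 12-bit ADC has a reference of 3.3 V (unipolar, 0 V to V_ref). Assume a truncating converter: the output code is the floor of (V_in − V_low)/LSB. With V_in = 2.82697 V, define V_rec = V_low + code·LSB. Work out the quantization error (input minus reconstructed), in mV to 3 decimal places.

Step size: 3.3 V ÷ 2^12 = 0.806 mV.
(2.82697 − 0)/0.000805664 = 3508.8694; ⌊·⌋ gives code 3508.
Code 3508 maps back to 0 + 3508×0.000805664 V = 2.8262695 V.
Error = 2.82697 − 2.8262695 = 0.000700469 V = 0.700 mV.

0.700 mV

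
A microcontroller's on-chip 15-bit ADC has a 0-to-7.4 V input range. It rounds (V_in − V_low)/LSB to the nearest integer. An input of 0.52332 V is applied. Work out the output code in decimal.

Full-scale span = 7.4 V; LSB = 7.4/2^15 = 225.83 µV.
Input sits at 2317.318 steps above V_low.
So the output code is 2317.

code 2317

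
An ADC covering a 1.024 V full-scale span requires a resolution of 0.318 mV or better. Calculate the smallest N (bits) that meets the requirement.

Number of steps required ≥ 1.024 V / 0.318 mV = 3220.13.
Need 2^N ≥ 3220.13; 2^11 = 2048, 2^12 = 4096.
Minimum N = 12.

12 bits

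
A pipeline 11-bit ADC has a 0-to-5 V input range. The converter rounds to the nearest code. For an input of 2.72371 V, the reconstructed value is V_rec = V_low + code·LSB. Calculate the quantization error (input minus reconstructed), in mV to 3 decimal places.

Step size: 5 V ÷ 2^11 = 2.441 mV.
(2.72371 − 0)/0.00244141 = 1115.6316; round gives code 1116.
V_rec = 0 + 1116·0.00244141 = 2.7246094 V.
Error = 2.72371 − 2.7246094 = -0.000899375 V = -0.899 mV.

-0.899 mV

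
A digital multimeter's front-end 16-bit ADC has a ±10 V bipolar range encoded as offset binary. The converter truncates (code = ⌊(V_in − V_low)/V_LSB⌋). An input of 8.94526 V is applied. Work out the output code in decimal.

code 62079

Full-scale span = 20 V; LSB = 20/2^16 = 305.18 µV.
Input sits at 62079.828 steps above V_low.
Floor → code 62079.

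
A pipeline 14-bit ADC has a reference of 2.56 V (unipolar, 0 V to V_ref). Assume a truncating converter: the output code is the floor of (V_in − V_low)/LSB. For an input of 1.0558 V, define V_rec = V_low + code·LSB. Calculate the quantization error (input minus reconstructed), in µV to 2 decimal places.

18.75 µV

One LSB is 2.56 V / 16384 = 156.25 µV.
(1.0558 − 0)/0.00015625 = 6757.1200; ⌊·⌋ gives code 6757.
Code 6757 maps back to 0 + 6757×0.00015625 V = 1.0557812 V.
Error = 1.0558 − 1.0557812 = 1.875e-05 V = 18.75 µV.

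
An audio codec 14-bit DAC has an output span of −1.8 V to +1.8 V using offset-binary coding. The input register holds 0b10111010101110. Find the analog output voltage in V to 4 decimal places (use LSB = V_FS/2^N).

0.8257 V

LSB = 3.6 V / 2^14 = 219.73 µV.
Code 0b10111010101110 = 11950 decimal.
V_out = (−1.8) + 11950 × 0.000219727 V = 0.825732 V.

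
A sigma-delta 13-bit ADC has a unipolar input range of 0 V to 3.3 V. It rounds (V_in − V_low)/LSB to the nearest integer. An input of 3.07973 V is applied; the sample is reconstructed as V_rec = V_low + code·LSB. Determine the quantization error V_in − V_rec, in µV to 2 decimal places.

LSB = 3.3/2^13 = 402.83 µV.
Scaled input = 7645.1964 LSBs, so code = 7645.
Reconstructed: 3.0796509 V.
V_in − V_rec = 7.91211e-05 V = 79.12 µV.

79.12 µV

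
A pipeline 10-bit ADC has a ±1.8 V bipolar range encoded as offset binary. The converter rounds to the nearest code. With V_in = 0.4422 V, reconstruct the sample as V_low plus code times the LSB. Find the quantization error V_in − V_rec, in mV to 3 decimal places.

-0.769 mV

Step size: 3.6 V ÷ 2^10 = 3.516 mV.
Scaled input = 637.7813 LSBs, so code = 638.
V_rec = (−1.8) + 638·0.00351563 = 0.44296875 V.
Difference: -0.00076875 V → -0.769 mV.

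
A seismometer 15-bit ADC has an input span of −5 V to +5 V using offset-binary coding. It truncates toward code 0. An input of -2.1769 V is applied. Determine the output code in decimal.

code 9250

With 32768 levels over 10 V, one step is 305.18 µV.
(-2.1769 − (−5)) / 0.000305176 = 9250.734 LSBs.
So the output code is 9250.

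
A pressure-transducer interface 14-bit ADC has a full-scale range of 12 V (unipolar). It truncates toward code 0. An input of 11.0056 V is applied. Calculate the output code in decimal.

Full-scale span = 12 V; LSB = 12/2^14 = 0.732 mV.
Input sits at 15026.313 steps above V_low.
⌊·⌋(15026.313) = 15026.

code 15026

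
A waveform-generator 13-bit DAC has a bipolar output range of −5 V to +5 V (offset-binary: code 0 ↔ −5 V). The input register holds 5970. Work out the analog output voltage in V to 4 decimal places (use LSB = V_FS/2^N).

2.2876 V

LSB = 10 V / 2^13 = 1.221 mV.
V_out = (−5) + 5970 × 0.0012207 V = 2.2876 V.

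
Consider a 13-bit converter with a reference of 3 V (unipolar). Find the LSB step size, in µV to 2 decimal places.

Full-scale span = 3 V.
LSB = 3 / 2^13 = 3 / 8192 = 0.000366211 V = 366.21 µV.

366.21 µV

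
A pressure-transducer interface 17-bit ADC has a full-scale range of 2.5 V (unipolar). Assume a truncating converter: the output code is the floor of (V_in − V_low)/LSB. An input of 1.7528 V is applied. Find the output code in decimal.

code 91897

With 131072 levels over 2.5 V, one step is 19.07 µV.
Input sits at 91897.201 steps above V_low.
So the output code is 91897.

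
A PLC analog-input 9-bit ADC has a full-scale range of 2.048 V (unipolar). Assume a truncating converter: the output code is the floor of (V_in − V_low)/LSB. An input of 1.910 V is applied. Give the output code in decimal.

code 477

With 512 levels over 2.048 V, one step is 4.000 mV.
(V_in − V_low)/LSB = (1.910 − 0) / 0.004 = 477.500.
⌊·⌋(477.500) = 477.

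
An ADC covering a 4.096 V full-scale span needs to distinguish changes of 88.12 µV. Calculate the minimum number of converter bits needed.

Number of steps required ≥ 4.096 V / 88.12 µV = 46482.07.
Need 2^N ≥ 46482.07; 2^15 = 32768, 2^16 = 65536.
Minimum N = 16.

16 bits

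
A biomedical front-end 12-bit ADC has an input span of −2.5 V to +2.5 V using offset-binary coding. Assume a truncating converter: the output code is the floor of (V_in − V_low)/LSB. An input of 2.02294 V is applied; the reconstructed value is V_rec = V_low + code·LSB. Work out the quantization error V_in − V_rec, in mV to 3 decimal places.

0.235 mV

LSB = 5/2^12 = 1.221 mV.
(2.02294 − (−2.5))/0.0012207 = 3705.1924; ⌊·⌋ gives code 3705.
V_rec = (−2.5) + 3705·0.0012207 = 2.0227051 V.
Error = 2.02294 − 2.0227051 = 0.000234922 V = 0.235 mV.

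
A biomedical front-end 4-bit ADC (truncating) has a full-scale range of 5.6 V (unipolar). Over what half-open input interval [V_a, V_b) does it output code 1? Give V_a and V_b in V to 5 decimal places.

LSB = 5.6/2^4 = 350.000 mV.
V_a = V_low + 1·LSB = 0.35 V; V_b = V_low + 2·LSB = 0.7 V.

[0.35000 V, 0.70000 V)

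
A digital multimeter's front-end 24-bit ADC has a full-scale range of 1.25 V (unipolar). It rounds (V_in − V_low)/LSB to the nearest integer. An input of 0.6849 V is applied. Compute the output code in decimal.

code 9192572

LSB = 1.25 V / 16777216 = 0.07 µV.
(V_in − V_low)/LSB = (0.6849 − 0) / 7.45058e-08 = 9192572.191.
So the output code is 9192572.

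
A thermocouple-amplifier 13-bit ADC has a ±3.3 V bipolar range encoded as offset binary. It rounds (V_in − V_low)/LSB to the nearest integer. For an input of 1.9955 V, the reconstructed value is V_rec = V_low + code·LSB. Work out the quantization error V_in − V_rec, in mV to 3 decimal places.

-0.130 mV

One LSB is 6.6 V / 8192 = 0.806 mV.
Scaled input = 6572.8388 LSBs, so code = 6573.
Reconstructed: 1.9956299 V.
V_in − V_rec = -0.000129883 V = -0.130 mV.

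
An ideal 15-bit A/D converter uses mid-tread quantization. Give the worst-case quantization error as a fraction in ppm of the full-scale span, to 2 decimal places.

Rounding → worst-case error = ½ LSB = V_FS/2^16, so 1e+06/65536 = 15.2588 ppm of full scale.

15.26 ppm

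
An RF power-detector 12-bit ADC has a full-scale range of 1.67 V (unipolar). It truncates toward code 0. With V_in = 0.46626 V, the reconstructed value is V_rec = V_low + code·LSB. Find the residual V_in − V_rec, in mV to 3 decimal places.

LSB = 1.67/2^12 = 407.71 µV.
(V_in − V_low)/LSB = (0.46626 − 0)/0.000407715 = 1143.5934 → code 1143 (floor).
Reconstructed: 0.46601807 V.
Error = 0.46626 − 0.46601807 = 0.000241934 V = 0.242 mV.

0.242 mV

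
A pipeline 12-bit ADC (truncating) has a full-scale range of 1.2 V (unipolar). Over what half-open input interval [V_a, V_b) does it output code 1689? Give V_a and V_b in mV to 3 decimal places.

LSB = 1.2/2^12 = 292.97 µV.
V_a = V_low + 1689·LSB = 0.494824 V; V_b = V_low + 1690·LSB = 0.495117 V.

[494.824 mV, 495.117 mV)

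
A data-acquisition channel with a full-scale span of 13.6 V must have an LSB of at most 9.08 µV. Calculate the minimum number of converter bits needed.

Number of steps required ≥ 13.6 V / 9.08 µV = 1497797.36.
Need 2^N ≥ 1497797.36; 2^20 = 1048576, 2^21 = 2097152.
Minimum N = 21.

21 bits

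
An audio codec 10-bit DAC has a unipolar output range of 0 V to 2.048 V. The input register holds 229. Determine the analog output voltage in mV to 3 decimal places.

LSB = 2.048 V / 2^10 = 2.000 mV.
V_out = 0 + 229 × 0.002 V = 0.458 V.
= 458.000 mV.

458.000 mV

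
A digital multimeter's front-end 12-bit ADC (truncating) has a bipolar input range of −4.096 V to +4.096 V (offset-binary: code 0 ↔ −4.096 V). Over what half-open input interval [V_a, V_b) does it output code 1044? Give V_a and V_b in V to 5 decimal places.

[-2.00800 V, -2.00600 V)

LSB = 8.192/2^12 = 2.000 mV.
V_a = V_low + 1044·LSB = -2.008 V; V_b = V_low + 1045·LSB = -2.006 V.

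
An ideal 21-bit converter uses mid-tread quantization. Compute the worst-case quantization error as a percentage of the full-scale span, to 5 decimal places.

0.00002 %

Rounding → worst-case error = ½ LSB = V_FS/2^22, so 100/4194304 = 2.38419e-05 % of full scale.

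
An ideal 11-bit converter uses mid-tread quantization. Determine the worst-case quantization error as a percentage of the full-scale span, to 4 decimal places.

0.0244 %

Rounding → worst-case error = ½ LSB = V_FS/2^12, so 100/4096 = 0.0244141 % of full scale.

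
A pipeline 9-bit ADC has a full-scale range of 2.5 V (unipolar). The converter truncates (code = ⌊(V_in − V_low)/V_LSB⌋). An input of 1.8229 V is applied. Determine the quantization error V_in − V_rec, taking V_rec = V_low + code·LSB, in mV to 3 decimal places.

Step size: 2.5 V ÷ 2^9 = 4.883 mV.
(1.8229 − 0)/0.00488281 = 373.3299; ⌊·⌋ gives code 373.
V_rec = 0 + 373·0.00488281 = 1.8212891 V.
Error = 1.8229 − 1.8212891 = 0.00161094 V = 1.611 mV.

1.611 mV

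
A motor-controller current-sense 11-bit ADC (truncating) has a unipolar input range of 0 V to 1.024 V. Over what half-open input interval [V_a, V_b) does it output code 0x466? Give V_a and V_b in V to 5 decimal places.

[0.56300 V, 0.56350 V)

LSB = 1.024/2^11 = 0.500 mV.
Code 0x466 = 1126 decimal.
V_a = V_low + 1126·LSB = 0.563 V; V_b = V_low + 1127·LSB = 0.5635 V.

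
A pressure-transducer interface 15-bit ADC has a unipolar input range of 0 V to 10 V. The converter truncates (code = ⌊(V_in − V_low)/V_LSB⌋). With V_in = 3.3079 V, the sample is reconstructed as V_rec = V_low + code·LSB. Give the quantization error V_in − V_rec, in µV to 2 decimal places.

99.71 µV

One LSB is 10 V / 32768 = 305.18 µV.
Scaled input = 10839.3267 LSBs, so code = 10839.
V_rec = 0 + 10839·0.000305176 = 3.3078003 V.
V_in − V_rec = 9.9707e-05 V = 99.71 µV.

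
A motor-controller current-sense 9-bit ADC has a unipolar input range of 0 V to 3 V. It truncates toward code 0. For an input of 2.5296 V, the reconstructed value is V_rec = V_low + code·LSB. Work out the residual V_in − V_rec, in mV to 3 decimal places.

Step size: 3 V ÷ 2^9 = 5.859 mV.
(V_in − V_low)/LSB = (2.5296 − 0)/0.00585938 = 431.7184 → code 431 (floor).
V_rec = 0 + 431·0.00585938 = 2.5253906 V.
Error = 2.5296 − 2.5253906 = 0.00420937 V = 4.209 mV.

4.209 mV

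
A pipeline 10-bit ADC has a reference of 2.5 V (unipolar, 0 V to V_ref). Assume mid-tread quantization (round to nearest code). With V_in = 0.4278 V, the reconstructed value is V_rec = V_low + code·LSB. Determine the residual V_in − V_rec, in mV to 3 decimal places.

0.554 mV

Step size: 2.5 V ÷ 2^10 = 2.441 mV.
Scaled input = 175.2269 LSBs, so code = 175.
Reconstructed: 0.42724609 V.
V_in − V_rec = 0.000553906 V = 0.554 mV.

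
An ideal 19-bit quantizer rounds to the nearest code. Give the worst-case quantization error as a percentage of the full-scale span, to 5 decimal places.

Rounding → worst-case error = ½ LSB = V_FS/2^20, so 100/1048576 = 9.53674e-05 % of full scale.

0.00010 %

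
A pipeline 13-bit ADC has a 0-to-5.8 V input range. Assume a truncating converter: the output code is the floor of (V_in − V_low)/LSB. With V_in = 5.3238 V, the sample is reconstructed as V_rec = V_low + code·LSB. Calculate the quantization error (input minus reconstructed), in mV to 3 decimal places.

0.289 mV

LSB = 5.8/2^13 = 0.708 mV.
(5.3238 − 0)/0.000708008 = 7519.4086; ⌊·⌋ gives code 7519.
Code 7519 maps back to 0 + 7519×0.000708008 V = 5.3235107 V.
Error = 5.3238 − 5.3235107 = 0.000289258 V = 0.289 mV.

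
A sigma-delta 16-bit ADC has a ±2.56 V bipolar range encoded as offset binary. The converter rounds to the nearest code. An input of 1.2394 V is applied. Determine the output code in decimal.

code 48632

Full-scale span = 5.12 V; LSB = 5.12/2^16 = 78.12 µV.
(1.2394 − (−2.56)) / 7.8125e-05 = 48632.320 LSBs.
Round → code 48632.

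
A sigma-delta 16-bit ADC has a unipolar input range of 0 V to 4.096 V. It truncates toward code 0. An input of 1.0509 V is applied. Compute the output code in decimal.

code 16814

LSB = 4.096 V / 65536 = 62.50 µV.
Input sits at 16814.400 steps above V_low.
So the output code is 16814.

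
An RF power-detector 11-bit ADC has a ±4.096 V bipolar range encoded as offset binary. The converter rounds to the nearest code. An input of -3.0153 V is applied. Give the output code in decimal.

Full-scale span = 8.192 V; LSB = 8.192/2^11 = 4.000 mV.
(-3.0153 − (−4.096)) / 0.004 = 270.175 LSBs.
So the output code is 270.

code 270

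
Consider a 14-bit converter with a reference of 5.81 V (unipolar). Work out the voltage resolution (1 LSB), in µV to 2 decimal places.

Full-scale span = 5.81 V.
LSB = 5.81 / 2^14 = 5.81 / 16384 = 0.000354614 V = 354.61 µV.

354.61 µV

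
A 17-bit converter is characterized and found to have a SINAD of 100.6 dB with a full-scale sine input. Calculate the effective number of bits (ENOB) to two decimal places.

16.42 bits

ENOB = (SINAD − 1.76) / 6.02 = (100.6 − 1.76)/6.02 = 16.419.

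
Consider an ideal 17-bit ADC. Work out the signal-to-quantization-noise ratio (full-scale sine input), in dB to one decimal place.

104.1 dB

SNR ≈ 6.02·N + 1.76 dB = 6.02·17 + 1.76 = 104.10 dB.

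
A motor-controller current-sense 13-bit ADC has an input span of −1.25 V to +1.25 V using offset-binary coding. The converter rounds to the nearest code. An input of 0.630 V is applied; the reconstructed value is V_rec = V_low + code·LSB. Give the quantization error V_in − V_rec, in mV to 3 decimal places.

Step size: 2.5 V ÷ 2^13 = 305.18 µV.
Scaled input = 6160.3840 LSBs, so code = 6160.
Code 6160 maps back to (−1.25) + 6160×0.000305176 V = 0.62988281 V.
Error = 0.630 − 0.62988281 = 0.000117187 V = 0.117 mV.

0.117 mV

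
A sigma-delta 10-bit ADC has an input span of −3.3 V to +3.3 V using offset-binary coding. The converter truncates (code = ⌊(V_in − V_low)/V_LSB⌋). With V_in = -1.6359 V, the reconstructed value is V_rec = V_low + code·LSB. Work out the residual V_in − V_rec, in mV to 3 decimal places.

1.209 mV

LSB = 6.6/2^10 = 6.445 mV.
(-1.6359 − (−3.3))/0.00644531 = 258.1876; ⌊·⌋ gives code 258.
Code 258 maps back to (−3.3) + 258×0.00644531 V = -1.6371094 V.
Difference: 0.00120937 V → 1.209 mV.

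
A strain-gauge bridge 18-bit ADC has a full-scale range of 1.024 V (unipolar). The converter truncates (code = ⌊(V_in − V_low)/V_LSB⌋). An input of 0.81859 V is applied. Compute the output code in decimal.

code 209559

Full-scale span = 1.024 V; LSB = 1.024/2^18 = 3.91 µV.
(0.81859 − 0) / 3.90625e-06 = 209559.040 LSBs.
So the output code is 209559.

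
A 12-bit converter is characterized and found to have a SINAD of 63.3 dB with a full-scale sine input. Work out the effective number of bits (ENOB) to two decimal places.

ENOB = (SINAD − 1.76) / 6.02 = (63.3 − 1.76)/6.02 = 10.223.

10.22 bits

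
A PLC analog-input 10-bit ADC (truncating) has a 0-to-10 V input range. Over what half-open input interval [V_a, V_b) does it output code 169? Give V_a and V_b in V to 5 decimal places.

[1.65039 V, 1.66016 V)

LSB = 10/2^10 = 9.766 mV.
V_a = V_low + 169·LSB = 1.65039 V; V_b = V_low + 170·LSB = 1.66016 V.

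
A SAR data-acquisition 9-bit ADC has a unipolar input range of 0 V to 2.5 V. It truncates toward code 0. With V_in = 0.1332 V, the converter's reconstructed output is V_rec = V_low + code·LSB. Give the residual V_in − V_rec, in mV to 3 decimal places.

LSB = 2.5/2^9 = 4.883 mV.
(V_in − V_low)/LSB = (0.1332 − 0)/0.00488281 = 27.2794 → code 27 (floor).
Code 27 maps back to 0 + 27×0.00488281 V = 0.13183594 V.
Error = 0.1332 − 0.13183594 = 0.00136406 V = 1.364 mV.

1.364 mV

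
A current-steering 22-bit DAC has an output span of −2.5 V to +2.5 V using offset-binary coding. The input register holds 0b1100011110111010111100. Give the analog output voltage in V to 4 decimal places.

LSB = 5 V / 2^22 = 1.19 µV.
Code 0b1100011110111010111100 = 3272380 decimal.
V_out = (−2.5) + 3272380 × 1.19209e-06 V = 1.40098 V.

1.4010 V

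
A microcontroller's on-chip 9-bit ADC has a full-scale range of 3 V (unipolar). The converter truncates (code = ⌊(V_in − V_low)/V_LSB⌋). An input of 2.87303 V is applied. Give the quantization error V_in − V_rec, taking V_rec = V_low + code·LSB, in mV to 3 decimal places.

1.936 mV

LSB = 3/2^9 = 5.859 mV.
(2.87303 − 0)/0.00585938 = 490.3305; ⌊·⌋ gives code 490.
Reconstructed: 2.8710938 V.
Error = 2.87303 − 2.8710938 = 0.00193625 V = 1.936 mV.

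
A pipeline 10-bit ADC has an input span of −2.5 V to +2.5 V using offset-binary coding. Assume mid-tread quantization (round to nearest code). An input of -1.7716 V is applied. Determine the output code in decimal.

code 149

With 1024 levels over 5 V, one step is 4.883 mV.
Input sits at 149.176 steps above V_low.
So the output code is 149.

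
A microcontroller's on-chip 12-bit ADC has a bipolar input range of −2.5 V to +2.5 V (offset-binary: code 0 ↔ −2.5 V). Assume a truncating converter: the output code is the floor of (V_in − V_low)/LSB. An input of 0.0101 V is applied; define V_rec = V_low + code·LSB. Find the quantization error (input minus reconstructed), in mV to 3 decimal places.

0.334 mV

One LSB is 5 V / 4096 = 1.221 mV.
Scaled input = 2056.2739 LSBs, so code = 2056.
Code 2056 maps back to (−2.5) + 2056×0.0012207 V = 0.009765625 V.
V_in − V_rec = 0.000334375 V = 0.334 mV.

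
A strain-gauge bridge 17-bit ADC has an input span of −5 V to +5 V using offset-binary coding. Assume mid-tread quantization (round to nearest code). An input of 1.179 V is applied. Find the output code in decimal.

code 80989

Full-scale span = 10 V; LSB = 10/2^17 = 76.29 µV.
Input sits at 80989.389 steps above V_low.
round(80989.389) = 80989.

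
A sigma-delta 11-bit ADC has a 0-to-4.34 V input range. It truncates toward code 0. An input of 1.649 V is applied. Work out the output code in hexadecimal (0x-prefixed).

code 0x30A (decimal 778)

With 2048 levels over 4.34 V, one step is 2.119 mV.
(1.649 − 0) / 0.00211914 = 778.146 LSBs.
So the output code is 778.
In hexadecimal (0x-prefixed): 0x30A.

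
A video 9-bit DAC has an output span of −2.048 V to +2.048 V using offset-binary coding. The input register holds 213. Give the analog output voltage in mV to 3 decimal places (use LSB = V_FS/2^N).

-344.000 mV

LSB = 4.096 V / 2^9 = 8.000 mV.
V_out = (−2.048) + 213 × 0.008 V = -0.344 V.
= -344.000 mV.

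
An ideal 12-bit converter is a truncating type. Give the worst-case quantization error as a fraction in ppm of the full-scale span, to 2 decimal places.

244.14 ppm

Truncating → worst-case error = 1 LSB = V_FS/2^12, so 1e+06/4096 = 244.141 ppm of full scale.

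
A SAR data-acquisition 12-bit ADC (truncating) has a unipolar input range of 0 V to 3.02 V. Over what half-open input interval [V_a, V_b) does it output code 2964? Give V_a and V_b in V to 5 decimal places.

LSB = 3.02/2^12 = 0.737 mV.
V_a = V_low + 2964·LSB = 2.18537 V; V_b = V_low + 2965·LSB = 2.18611 V.

[2.18537 V, 2.18611 V)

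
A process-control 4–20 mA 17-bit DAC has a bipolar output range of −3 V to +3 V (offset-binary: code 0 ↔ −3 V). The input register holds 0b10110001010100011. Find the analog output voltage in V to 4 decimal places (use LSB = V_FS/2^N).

1.1559 V

LSB = 6 V / 2^17 = 45.78 µV.
Code 0b10110001010100011 = 90787 decimal.
V_out = (−3) + 90787 × 4.57764e-05 V = 1.1559 V.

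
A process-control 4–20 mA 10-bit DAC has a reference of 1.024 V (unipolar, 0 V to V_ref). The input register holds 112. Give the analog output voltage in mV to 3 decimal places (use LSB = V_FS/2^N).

112.000 mV

LSB = 1.024 V / 2^10 = 1.000 mV.
V_out = 0 + 112 × 0.001 V = 0.112 V.
= 112.000 mV.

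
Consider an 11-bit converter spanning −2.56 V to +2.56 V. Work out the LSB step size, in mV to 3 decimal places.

2.500 mV

Full-scale span = 5.12 V.
LSB = 5.12 / 2^11 = 5.12 / 2048 = 0.0025 V = 2.500 mV.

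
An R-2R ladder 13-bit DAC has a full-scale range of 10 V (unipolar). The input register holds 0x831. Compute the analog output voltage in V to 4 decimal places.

LSB = 10 V / 2^13 = 1.221 mV.
Code 0x831 = 2097 decimal.
V_out = 0 + 2097 × 0.0012207 V = 2.55981 V.

2.5598 V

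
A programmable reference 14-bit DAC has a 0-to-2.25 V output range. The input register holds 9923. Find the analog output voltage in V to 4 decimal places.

LSB = 2.25 V / 2^14 = 137.33 µV.
V_out = 0 + 9923 × 0.000137329 V = 1.36272 V.

1.3627 V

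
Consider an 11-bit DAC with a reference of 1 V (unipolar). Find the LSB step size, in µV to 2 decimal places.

488.28 µV

Full-scale span = 1 V.
LSB = 1 / 2^11 = 1 / 2048 = 0.000488281 V = 488.28 µV.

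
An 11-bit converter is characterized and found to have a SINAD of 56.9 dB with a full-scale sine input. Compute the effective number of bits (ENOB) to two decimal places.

ENOB = (SINAD − 1.76) / 6.02 = (56.9 − 1.76)/6.02 = 9.159.

9.16 bits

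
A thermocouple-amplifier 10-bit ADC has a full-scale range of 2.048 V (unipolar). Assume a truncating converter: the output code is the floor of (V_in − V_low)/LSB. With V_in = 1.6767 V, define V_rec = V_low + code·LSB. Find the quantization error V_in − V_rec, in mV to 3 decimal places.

Step size: 2.048 V ÷ 2^10 = 2.000 mV.
(1.6767 − 0)/0.002 = 838.3500; ⌊·⌋ gives code 838.
Code 838 maps back to 0 + 838×0.002 V = 1.676 V.
Error = 1.6767 − 1.676 = 0.0007 V = 0.700 mV.

0.700 mV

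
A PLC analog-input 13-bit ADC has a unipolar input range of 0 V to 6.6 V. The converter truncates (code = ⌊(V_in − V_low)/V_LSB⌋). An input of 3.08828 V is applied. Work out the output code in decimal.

With 8192 levels over 6.6 V, one step is 0.806 mV.
(3.08828 − 0) / 0.000805664 = 3833.211 LSBs.
So the output code is 3833.

code 3833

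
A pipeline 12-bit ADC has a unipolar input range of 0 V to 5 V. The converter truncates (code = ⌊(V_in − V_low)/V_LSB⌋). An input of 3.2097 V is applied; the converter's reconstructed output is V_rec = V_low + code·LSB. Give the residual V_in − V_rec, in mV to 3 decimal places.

0.471 mV

LSB = 5/2^12 = 1.221 mV.
Scaled input = 2629.3862 LSBs, so code = 2629.
V_rec = 0 + 2629·0.0012207 = 3.2092285 V.
Error = 3.2097 − 3.2092285 = 0.000471484 V = 0.471 mV.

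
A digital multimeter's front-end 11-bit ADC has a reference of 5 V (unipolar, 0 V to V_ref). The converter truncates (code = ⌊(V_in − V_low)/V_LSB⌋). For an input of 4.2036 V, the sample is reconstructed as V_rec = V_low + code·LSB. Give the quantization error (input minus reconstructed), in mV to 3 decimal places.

1.940 mV

Step size: 5 V ÷ 2^11 = 2.441 mV.
(V_in − V_low)/LSB = (4.2036 − 0)/0.00244141 = 1721.7946 → code 1721 (floor).
Code 1721 maps back to 0 + 1721×0.00244141 V = 4.2016602 V.
Error = 4.2036 − 4.2016602 = 0.00193984 V = 1.940 mV.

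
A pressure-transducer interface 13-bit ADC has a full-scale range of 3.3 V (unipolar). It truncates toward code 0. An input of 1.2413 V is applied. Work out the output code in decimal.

LSB = 3.3 V / 8192 = 402.83 µV.
(1.2413 − 0) / 0.000402832 = 3081.433 LSBs.
So the output code is 3081.

code 3081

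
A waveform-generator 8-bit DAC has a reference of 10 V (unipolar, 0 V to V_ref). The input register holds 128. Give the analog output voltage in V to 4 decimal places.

LSB = 10 V / 2^8 = 39.062 mV.
V_out = 0 + 128 × 0.0390625 V = 5 V.

5.0000 V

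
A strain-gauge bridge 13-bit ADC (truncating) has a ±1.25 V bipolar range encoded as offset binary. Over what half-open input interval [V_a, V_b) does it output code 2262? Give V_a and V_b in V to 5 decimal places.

[-0.55969 V, -0.55939 V)

LSB = 2.5/2^13 = 305.18 µV.
V_a = V_low + 2262·LSB = -0.559692 V; V_b = V_low + 2263·LSB = -0.559387 V.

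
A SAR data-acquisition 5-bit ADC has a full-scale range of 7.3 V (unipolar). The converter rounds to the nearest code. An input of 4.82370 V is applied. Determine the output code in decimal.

code 21

Full-scale span = 7.3 V; LSB = 7.3/2^5 = 228.125 mV.
(V_in − V_low)/LSB = (4.82370 − 0) / 0.228125 = 21.145.
So the output code is 21.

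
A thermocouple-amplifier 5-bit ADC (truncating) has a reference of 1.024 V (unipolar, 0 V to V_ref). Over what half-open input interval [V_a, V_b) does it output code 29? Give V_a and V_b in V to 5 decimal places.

[0.92800 V, 0.96000 V)

LSB = 1.024/2^5 = 32.000 mV.
V_a = V_low + 29·LSB = 0.928 V; V_b = V_low + 30·LSB = 0.96 V.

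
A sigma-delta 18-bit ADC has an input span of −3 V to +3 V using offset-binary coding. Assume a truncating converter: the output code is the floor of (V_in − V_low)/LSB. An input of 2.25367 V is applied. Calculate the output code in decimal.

code 229536

With 262144 levels over 6 V, one step is 22.89 µV.
Input sits at 229536.345 steps above V_low.
Floor → code 229536.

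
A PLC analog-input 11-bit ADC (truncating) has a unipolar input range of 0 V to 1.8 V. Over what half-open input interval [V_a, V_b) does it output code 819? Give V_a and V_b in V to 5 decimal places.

[0.71982 V, 0.72070 V)

LSB = 1.8/2^11 = 0.879 mV.
V_a = V_low + 819·LSB = 0.719824 V; V_b = V_low + 820·LSB = 0.720703 V.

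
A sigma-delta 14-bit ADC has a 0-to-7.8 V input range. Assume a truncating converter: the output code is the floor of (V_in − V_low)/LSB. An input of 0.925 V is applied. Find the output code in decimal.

code 1942

With 16384 levels over 7.8 V, one step is 476.07 µV.
(V_in − V_low)/LSB = (0.925 − 0) / 0.000476074 = 1942.974.
Floor → code 1942.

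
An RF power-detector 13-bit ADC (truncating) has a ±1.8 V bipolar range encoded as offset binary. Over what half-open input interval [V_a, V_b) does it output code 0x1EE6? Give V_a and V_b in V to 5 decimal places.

[1.67607 V, 1.67651 V)

LSB = 3.6/2^13 = 439.45 µV.
Code 0x1EE6 = 7910 decimal.
V_a = V_low + 7910·LSB = 1.67607 V; V_b = V_low + 7911·LSB = 1.67651 V.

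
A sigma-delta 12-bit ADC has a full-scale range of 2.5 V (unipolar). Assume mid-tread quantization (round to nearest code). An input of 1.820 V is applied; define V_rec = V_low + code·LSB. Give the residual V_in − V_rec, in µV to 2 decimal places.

LSB = 2.5/2^12 = 0.610 mV.
Scaled input = 2981.8880 LSBs, so code = 2982.
V_rec = 0 + 2982·0.000610352 = 1.8200684 V.
Difference: -6.83594e-05 V → -68.36 µV.

-68.36 µV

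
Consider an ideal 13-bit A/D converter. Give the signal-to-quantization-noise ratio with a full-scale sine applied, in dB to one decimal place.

80.0 dB

SNR ≈ 6.02·N + 1.76 dB = 6.02·13 + 1.76 = 80.02 dB.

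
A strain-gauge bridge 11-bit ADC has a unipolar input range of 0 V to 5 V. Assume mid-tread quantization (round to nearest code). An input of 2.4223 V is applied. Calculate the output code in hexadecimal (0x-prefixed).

With 2048 levels over 5 V, one step is 2.441 mV.
(2.4223 − 0) / 0.00244141 = 992.174 LSBs.
round(992.174) = 992.
In hexadecimal (0x-prefixed): 0x3E0.

code 0x3E0 (decimal 992)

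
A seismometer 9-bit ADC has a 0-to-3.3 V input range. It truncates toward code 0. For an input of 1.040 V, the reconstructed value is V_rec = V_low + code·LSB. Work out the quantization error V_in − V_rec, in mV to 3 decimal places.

2.305 mV

Step size: 3.3 V ÷ 2^9 = 6.445 mV.
(1.040 − 0)/0.00644531 = 161.3576; ⌊·⌋ gives code 161.
Reconstructed: 1.0376953 V.
Error = 1.040 − 1.0376953 = 0.00230469 V = 2.305 mV.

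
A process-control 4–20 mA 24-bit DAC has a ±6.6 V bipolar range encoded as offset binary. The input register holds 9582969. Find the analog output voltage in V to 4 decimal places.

LSB = 13.2 V / 2^24 = 0.79 µV.
V_out = (−6.6) + 9582969 × 7.86781e-07 V = 0.939701 V.

0.9397 V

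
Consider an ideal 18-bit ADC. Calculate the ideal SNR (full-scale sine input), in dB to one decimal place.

110.1 dB

SNR ≈ 6.02·N + 1.76 dB = 6.02·18 + 1.76 = 110.12 dB.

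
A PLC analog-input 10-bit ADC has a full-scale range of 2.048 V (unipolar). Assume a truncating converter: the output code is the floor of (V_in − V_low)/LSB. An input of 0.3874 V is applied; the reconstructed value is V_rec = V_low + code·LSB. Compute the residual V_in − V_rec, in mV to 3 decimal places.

1.400 mV

One LSB is 2.048 V / 1024 = 2.000 mV.
(0.3874 − 0)/0.002 = 193.7000; ⌊·⌋ gives code 193.
V_rec = 0 + 193·0.002 = 0.386 V.
Error = 0.3874 − 0.386 = 0.0014 V = 1.400 mV.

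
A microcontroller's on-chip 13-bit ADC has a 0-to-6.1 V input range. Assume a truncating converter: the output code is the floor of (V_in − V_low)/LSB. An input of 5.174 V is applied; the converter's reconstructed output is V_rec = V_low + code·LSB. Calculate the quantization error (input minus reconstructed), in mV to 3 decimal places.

0.318 mV

One LSB is 6.1 V / 8192 = 0.745 mV.
Scaled input = 6948.4275 LSBs, so code = 6948.
V_rec = 0 + 6948·0.000744629 = 5.1736816 V.
V_in − V_rec = 0.000318359 V = 0.318 mV.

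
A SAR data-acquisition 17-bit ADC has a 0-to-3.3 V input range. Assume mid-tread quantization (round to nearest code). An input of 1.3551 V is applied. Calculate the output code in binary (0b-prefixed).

code 0b1101001000111111 (decimal 53823)

With 131072 levels over 3.3 V, one step is 25.18 µV.
(1.3551 − 0) / 2.5177e-05 = 53822.929 LSBs.
So the output code is 53823.
In binary (0b-prefixed): 0b1101001000111111.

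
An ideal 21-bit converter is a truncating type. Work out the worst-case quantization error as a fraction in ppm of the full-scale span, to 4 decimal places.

Truncating → worst-case error = 1 LSB = V_FS/2^21, so 1e+06/2097152 = 0.476837 ppm of full scale.

0.4768 ppm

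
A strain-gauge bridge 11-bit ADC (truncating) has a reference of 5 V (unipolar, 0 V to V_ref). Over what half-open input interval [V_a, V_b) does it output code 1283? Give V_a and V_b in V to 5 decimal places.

LSB = 5/2^11 = 2.441 mV.
V_a = V_low + 1283·LSB = 3.13232 V; V_b = V_low + 1284·LSB = 3.13477 V.

[3.13232 V, 3.13477 V)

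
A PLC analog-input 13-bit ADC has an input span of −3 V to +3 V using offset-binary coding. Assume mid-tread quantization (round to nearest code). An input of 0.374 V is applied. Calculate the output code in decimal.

LSB = 6 V / 8192 = 0.732 mV.
(V_in − V_low)/LSB = (0.374 − (−3)) / 0.000732422 = 4606.635.
So the output code is 4607.

code 4607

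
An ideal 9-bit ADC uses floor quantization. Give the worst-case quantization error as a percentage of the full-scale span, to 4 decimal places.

0.1953 %

Truncating → worst-case error = 1 LSB = V_FS/2^9, so 100/512 = 0.195312 % of full scale.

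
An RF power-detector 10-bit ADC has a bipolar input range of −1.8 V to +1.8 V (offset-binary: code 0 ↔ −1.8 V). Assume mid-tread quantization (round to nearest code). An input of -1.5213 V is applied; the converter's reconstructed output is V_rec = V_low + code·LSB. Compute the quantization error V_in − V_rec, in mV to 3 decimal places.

One LSB is 3.6 V / 1024 = 3.516 mV.
(-1.5213 − (−1.8))/0.00351563 = 79.2747; round gives code 79.
Reconstructed: -1.5222656 V.
Error = -1.5213 − (−1.5222656) = 0.000965625 V = 0.966 mV.

0.966 mV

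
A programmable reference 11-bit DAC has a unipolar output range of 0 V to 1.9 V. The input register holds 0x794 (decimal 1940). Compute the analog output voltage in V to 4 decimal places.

LSB = 1.9 V / 2^11 = 0.928 mV.
Code 0x794 = 1940 decimal.
V_out = 0 + 1940 × 0.000927734 V = 1.7998 V.

1.7998 V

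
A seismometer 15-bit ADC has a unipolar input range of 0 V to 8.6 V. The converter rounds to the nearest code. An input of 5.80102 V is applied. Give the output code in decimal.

code 22103

With 32768 levels over 8.6 V, one step is 262.45 µV.
(V_in − V_low)/LSB = (5.80102 − 0) / 0.000262451 = 22103.235.
round(22103.235) = 22103.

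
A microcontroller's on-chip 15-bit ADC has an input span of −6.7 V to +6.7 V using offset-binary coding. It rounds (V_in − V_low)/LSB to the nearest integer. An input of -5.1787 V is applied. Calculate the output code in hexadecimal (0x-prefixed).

With 32768 levels over 13.4 V, one step is 408.94 µV.
Input sits at 3720.146 steps above V_low.
So the output code is 3720.
In hexadecimal (0x-prefixed): 0xE88.

code 0xE88 (decimal 3720)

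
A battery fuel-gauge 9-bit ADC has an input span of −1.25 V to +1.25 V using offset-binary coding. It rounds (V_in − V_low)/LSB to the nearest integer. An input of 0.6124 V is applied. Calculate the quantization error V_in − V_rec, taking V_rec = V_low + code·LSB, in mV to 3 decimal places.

LSB = 2.5/2^9 = 4.883 mV.
(V_in − V_low)/LSB = (0.6124 − (−1.25))/0.00488281 = 381.4195 → code 381 (round).
Reconstructed: 0.61035156 V.
Error = 0.6124 − 0.61035156 = 0.00204844 V = 2.048 mV.

2.048 mV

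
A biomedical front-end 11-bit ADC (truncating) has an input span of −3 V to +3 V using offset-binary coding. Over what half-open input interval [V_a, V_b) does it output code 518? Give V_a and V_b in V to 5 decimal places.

[-1.48242 V, -1.47949 V)

LSB = 6/2^11 = 2.930 mV.
V_a = V_low + 518·LSB = -1.48242 V; V_b = V_low + 519·LSB = -1.47949 V.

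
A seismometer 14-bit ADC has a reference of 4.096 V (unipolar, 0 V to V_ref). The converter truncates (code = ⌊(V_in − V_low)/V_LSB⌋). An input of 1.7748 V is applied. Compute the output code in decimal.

With 16384 levels over 4.096 V, one step is 250.00 µV.
(V_in − V_low)/LSB = (1.7748 − 0) / 0.00025 = 7099.200.
So the output code is 7099.

code 7099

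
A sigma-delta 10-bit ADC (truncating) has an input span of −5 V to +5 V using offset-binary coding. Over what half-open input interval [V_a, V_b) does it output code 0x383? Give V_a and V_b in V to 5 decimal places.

[3.77930 V, 3.78906 V)

LSB = 10/2^10 = 9.766 mV.
Code 0x383 = 899 decimal.
V_a = V_low + 899·LSB = 3.7793 V; V_b = V_low + 900·LSB = 3.78906 V.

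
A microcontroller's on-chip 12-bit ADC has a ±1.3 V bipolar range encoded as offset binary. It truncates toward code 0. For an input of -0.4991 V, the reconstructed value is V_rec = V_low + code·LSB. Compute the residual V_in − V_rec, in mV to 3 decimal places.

One LSB is 2.6 V / 4096 = 0.635 mV.
(V_in − V_low)/LSB = (-0.4991 − (−1.3))/0.000634766 = 1261.7255 → code 1261 (floor).
Reconstructed: -0.49956055 V.
Error = -0.4991 − (−0.49956055) = 0.000460547 V = 0.461 mV.

0.461 mV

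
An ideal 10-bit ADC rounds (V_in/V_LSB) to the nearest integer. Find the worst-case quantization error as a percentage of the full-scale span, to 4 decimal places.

Rounding → worst-case error = ½ LSB = V_FS/2^11, so 100/2048 = 0.0488281 % of full scale.

0.0488 %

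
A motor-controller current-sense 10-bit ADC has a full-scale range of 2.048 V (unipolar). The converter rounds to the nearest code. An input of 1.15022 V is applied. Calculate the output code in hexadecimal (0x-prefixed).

LSB = 2.048 V / 1024 = 2.000 mV.
Input sits at 575.110 steps above V_low.
round(575.110) = 575.
In hexadecimal (0x-prefixed): 0x23F.

code 0x23F (decimal 575)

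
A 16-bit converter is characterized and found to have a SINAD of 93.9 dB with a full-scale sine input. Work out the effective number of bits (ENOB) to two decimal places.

15.31 bits

ENOB = (SINAD − 1.76) / 6.02 = (93.9 − 1.76)/6.02 = 15.306.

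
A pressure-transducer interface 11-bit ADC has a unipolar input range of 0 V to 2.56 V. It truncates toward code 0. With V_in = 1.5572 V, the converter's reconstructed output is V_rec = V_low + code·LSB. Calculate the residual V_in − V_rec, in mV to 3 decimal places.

0.950 mV

One LSB is 2.56 V / 2048 = 1.250 mV.
(1.5572 − 0)/0.00125 = 1245.7600; ⌊·⌋ gives code 1245.
V_rec = 0 + 1245·0.00125 = 1.55625 V.
V_in − V_rec = 0.00095 V = 0.950 mV.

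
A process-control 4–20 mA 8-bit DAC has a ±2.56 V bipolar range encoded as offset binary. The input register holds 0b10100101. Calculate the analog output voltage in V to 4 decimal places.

LSB = 5.12 V / 2^8 = 20.000 mV.
Code 0b10100101 = 165 decimal.
V_out = (−2.56) + 165 × 0.02 V = 0.74 V.

0.7400 V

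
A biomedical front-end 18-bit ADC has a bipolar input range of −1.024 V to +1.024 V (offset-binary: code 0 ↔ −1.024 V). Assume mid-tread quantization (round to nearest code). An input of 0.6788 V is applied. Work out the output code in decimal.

code 217958

With 262144 levels over 2.048 V, one step is 7.81 µV.
(0.6788 − (−1.024)) / 7.8125e-06 = 217958.400 LSBs.
So the output code is 217958.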